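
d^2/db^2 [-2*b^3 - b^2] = -12*b - 2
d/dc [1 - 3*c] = -3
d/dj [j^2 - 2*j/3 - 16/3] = 2*j - 2/3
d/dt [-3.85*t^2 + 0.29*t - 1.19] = 0.29 - 7.7*t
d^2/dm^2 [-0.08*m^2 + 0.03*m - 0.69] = -0.160000000000000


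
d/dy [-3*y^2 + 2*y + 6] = 2 - 6*y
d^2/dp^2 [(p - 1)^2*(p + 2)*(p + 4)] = 12*p^2 + 24*p - 6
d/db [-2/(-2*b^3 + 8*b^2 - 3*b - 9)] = 2*(-6*b^2 + 16*b - 3)/(2*b^3 - 8*b^2 + 3*b + 9)^2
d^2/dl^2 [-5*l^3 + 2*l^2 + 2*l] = 4 - 30*l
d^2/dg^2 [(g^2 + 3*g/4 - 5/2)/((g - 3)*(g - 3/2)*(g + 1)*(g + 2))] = 3*(16*g^5 - 96*g^4 + 252*g^3 - 389*g^2 + 342*g - 105)/(8*g^9 - 84*g^8 + 294*g^7 - 235*g^6 - 756*g^5 + 1323*g^4 + 486*g^3 - 1701*g^2 + 729)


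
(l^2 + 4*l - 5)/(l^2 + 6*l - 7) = (l + 5)/(l + 7)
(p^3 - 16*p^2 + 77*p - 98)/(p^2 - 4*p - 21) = (p^2 - 9*p + 14)/(p + 3)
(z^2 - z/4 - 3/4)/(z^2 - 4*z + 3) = (z + 3/4)/(z - 3)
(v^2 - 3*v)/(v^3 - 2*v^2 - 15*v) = (3 - v)/(-v^2 + 2*v + 15)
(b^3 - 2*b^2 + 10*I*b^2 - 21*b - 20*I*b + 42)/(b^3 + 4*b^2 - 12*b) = (b^2 + 10*I*b - 21)/(b*(b + 6))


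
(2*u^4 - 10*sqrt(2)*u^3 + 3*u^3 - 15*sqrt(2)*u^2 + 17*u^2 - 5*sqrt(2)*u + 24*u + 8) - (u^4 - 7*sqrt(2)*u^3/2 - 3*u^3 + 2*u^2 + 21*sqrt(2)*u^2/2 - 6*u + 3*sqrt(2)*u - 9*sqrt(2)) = u^4 - 13*sqrt(2)*u^3/2 + 6*u^3 - 51*sqrt(2)*u^2/2 + 15*u^2 - 8*sqrt(2)*u + 30*u + 8 + 9*sqrt(2)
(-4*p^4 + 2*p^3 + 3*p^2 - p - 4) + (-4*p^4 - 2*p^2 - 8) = -8*p^4 + 2*p^3 + p^2 - p - 12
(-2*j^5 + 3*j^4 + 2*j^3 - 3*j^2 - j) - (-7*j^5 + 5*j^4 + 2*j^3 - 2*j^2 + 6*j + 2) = 5*j^5 - 2*j^4 - j^2 - 7*j - 2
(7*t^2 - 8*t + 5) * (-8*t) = -56*t^3 + 64*t^2 - 40*t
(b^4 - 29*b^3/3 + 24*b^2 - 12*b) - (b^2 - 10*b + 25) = b^4 - 29*b^3/3 + 23*b^2 - 2*b - 25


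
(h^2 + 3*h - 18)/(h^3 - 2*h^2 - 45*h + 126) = (h + 6)/(h^2 + h - 42)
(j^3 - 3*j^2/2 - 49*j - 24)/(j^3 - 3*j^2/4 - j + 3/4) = 2*(2*j^3 - 3*j^2 - 98*j - 48)/(4*j^3 - 3*j^2 - 4*j + 3)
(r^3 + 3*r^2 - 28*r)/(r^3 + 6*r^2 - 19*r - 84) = r/(r + 3)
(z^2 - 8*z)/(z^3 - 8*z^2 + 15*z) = (z - 8)/(z^2 - 8*z + 15)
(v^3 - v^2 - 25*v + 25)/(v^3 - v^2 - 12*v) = (-v^3 + v^2 + 25*v - 25)/(v*(-v^2 + v + 12))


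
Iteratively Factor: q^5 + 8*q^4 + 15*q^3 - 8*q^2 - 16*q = (q - 1)*(q^4 + 9*q^3 + 24*q^2 + 16*q) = q*(q - 1)*(q^3 + 9*q^2 + 24*q + 16) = q*(q - 1)*(q + 1)*(q^2 + 8*q + 16) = q*(q - 1)*(q + 1)*(q + 4)*(q + 4)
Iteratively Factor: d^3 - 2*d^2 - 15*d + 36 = (d - 3)*(d^2 + d - 12) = (d - 3)*(d + 4)*(d - 3)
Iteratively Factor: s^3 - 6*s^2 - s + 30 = (s - 5)*(s^2 - s - 6) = (s - 5)*(s - 3)*(s + 2)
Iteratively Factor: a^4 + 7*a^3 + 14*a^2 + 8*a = (a)*(a^3 + 7*a^2 + 14*a + 8) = a*(a + 2)*(a^2 + 5*a + 4) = a*(a + 1)*(a + 2)*(a + 4)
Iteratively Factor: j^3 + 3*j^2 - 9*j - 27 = (j + 3)*(j^2 - 9) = (j - 3)*(j + 3)*(j + 3)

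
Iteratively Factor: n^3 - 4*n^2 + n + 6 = (n - 3)*(n^2 - n - 2) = (n - 3)*(n + 1)*(n - 2)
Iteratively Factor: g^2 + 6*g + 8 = (g + 2)*(g + 4)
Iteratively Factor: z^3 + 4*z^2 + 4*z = (z + 2)*(z^2 + 2*z) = (z + 2)^2*(z)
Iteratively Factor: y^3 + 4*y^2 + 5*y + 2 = (y + 1)*(y^2 + 3*y + 2) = (y + 1)*(y + 2)*(y + 1)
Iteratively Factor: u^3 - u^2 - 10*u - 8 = (u + 1)*(u^2 - 2*u - 8) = (u + 1)*(u + 2)*(u - 4)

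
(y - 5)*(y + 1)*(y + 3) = y^3 - y^2 - 17*y - 15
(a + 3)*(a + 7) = a^2 + 10*a + 21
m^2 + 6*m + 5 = (m + 1)*(m + 5)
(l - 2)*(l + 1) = l^2 - l - 2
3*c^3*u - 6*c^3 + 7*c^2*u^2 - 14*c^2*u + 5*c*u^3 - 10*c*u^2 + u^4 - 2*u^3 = (c + u)^2*(3*c + u)*(u - 2)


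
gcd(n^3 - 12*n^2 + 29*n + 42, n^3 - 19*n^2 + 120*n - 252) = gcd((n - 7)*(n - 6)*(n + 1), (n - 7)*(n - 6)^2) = n^2 - 13*n + 42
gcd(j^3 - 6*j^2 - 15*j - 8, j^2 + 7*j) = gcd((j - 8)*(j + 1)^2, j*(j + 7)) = 1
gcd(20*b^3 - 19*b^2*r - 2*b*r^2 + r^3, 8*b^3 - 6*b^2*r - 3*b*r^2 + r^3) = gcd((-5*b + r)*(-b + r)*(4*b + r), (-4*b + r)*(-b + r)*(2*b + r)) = -b + r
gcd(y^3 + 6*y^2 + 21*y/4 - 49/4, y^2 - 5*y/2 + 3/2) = y - 1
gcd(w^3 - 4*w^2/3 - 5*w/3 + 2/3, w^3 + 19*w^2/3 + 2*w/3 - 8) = 1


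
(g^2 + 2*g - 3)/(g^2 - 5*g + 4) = (g + 3)/(g - 4)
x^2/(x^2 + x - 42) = x^2/(x^2 + x - 42)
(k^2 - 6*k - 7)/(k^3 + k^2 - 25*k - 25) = (k - 7)/(k^2 - 25)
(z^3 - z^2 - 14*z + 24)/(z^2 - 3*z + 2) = (z^2 + z - 12)/(z - 1)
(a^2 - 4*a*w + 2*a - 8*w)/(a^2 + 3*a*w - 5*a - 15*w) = (a^2 - 4*a*w + 2*a - 8*w)/(a^2 + 3*a*w - 5*a - 15*w)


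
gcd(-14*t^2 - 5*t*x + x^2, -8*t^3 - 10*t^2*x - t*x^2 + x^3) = 2*t + x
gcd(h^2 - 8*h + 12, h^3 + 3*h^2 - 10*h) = h - 2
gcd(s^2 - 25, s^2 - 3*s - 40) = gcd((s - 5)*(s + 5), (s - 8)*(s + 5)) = s + 5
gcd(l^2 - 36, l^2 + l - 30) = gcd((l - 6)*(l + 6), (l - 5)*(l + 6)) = l + 6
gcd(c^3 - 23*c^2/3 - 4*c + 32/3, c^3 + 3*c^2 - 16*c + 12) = c - 1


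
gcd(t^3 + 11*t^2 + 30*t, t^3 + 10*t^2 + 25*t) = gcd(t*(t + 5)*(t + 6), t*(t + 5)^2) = t^2 + 5*t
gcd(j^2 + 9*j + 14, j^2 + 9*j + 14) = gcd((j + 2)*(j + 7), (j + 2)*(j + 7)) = j^2 + 9*j + 14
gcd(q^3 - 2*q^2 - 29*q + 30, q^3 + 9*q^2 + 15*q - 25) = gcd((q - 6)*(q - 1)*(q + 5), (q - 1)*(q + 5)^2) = q^2 + 4*q - 5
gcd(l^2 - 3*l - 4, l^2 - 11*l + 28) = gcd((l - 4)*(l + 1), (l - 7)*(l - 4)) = l - 4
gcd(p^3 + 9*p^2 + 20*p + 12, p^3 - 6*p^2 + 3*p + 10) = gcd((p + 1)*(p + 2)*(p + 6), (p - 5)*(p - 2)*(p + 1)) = p + 1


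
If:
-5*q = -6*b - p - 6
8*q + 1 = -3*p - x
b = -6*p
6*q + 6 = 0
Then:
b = -66/35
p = 11/35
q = -1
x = 212/35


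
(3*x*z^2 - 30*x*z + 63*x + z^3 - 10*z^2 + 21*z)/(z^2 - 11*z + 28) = (3*x*z - 9*x + z^2 - 3*z)/(z - 4)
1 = 1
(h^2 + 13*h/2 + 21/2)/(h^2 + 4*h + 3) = (h + 7/2)/(h + 1)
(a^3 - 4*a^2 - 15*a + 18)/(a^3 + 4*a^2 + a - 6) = (a - 6)/(a + 2)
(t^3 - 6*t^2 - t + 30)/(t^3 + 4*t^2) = (t^3 - 6*t^2 - t + 30)/(t^2*(t + 4))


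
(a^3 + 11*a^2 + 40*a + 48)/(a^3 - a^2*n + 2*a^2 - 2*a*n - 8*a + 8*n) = (a^2 + 7*a + 12)/(a^2 - a*n - 2*a + 2*n)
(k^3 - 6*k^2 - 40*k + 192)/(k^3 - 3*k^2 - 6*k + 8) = (k^2 - 2*k - 48)/(k^2 + k - 2)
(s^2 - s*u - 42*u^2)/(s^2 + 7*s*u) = (s^2 - s*u - 42*u^2)/(s*(s + 7*u))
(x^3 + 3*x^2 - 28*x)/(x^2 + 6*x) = (x^2 + 3*x - 28)/(x + 6)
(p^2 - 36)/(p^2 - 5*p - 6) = (p + 6)/(p + 1)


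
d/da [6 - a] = -1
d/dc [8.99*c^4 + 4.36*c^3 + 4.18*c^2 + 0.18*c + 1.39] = 35.96*c^3 + 13.08*c^2 + 8.36*c + 0.18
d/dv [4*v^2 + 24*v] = 8*v + 24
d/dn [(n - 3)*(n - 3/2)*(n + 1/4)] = 3*n^2 - 17*n/2 + 27/8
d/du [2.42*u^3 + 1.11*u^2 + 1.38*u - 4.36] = 7.26*u^2 + 2.22*u + 1.38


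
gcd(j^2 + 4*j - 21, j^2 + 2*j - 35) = j + 7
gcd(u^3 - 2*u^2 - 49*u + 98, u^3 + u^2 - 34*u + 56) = u^2 + 5*u - 14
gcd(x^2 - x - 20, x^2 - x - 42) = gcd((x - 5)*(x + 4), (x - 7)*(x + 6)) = 1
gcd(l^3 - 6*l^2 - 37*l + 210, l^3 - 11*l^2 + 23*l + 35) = l^2 - 12*l + 35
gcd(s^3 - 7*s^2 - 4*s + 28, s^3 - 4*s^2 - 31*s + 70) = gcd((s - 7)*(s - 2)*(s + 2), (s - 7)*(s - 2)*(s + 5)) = s^2 - 9*s + 14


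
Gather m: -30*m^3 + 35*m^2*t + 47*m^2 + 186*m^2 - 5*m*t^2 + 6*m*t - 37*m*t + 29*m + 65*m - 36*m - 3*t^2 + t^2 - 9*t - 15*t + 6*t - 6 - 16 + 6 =-30*m^3 + m^2*(35*t + 233) + m*(-5*t^2 - 31*t + 58) - 2*t^2 - 18*t - 16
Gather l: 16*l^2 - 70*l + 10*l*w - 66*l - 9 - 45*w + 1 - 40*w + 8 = 16*l^2 + l*(10*w - 136) - 85*w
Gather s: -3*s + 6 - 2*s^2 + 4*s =-2*s^2 + s + 6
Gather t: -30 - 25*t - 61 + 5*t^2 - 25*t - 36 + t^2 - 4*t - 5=6*t^2 - 54*t - 132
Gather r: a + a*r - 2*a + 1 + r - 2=-a + r*(a + 1) - 1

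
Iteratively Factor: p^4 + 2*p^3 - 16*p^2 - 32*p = (p)*(p^3 + 2*p^2 - 16*p - 32) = p*(p - 4)*(p^2 + 6*p + 8) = p*(p - 4)*(p + 2)*(p + 4)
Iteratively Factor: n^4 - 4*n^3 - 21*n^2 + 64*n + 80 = (n - 4)*(n^3 - 21*n - 20) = (n - 4)*(n + 1)*(n^2 - n - 20) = (n - 4)*(n + 1)*(n + 4)*(n - 5)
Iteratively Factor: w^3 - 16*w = (w - 4)*(w^2 + 4*w) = (w - 4)*(w + 4)*(w)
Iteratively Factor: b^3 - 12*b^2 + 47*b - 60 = (b - 5)*(b^2 - 7*b + 12) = (b - 5)*(b - 3)*(b - 4)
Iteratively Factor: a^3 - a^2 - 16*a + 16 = (a - 1)*(a^2 - 16) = (a - 1)*(a + 4)*(a - 4)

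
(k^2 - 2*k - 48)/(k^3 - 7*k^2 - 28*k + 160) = (k + 6)/(k^2 + k - 20)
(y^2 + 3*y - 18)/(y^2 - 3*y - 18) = (-y^2 - 3*y + 18)/(-y^2 + 3*y + 18)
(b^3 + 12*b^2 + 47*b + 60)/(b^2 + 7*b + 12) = b + 5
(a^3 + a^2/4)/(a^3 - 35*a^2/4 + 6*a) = a*(4*a + 1)/(4*a^2 - 35*a + 24)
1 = 1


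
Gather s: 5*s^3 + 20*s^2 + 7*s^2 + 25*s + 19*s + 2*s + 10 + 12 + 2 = 5*s^3 + 27*s^2 + 46*s + 24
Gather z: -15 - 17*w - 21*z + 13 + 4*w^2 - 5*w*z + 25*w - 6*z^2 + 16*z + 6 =4*w^2 + 8*w - 6*z^2 + z*(-5*w - 5) + 4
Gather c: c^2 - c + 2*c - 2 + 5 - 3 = c^2 + c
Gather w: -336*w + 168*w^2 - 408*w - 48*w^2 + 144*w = 120*w^2 - 600*w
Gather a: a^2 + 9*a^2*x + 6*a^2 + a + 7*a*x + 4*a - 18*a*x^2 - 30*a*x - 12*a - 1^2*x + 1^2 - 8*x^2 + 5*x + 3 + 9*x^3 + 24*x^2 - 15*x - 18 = a^2*(9*x + 7) + a*(-18*x^2 - 23*x - 7) + 9*x^3 + 16*x^2 - 11*x - 14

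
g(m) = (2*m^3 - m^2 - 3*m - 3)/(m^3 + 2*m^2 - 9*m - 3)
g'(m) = (-3*m^2 - 4*m + 9)*(2*m^3 - m^2 - 3*m - 3)/(m^3 + 2*m^2 - 9*m - 3)^2 + (6*m^2 - 2*m - 3)/(m^3 + 2*m^2 - 9*m - 3) = (5*m^4 - 30*m^3 + 6*m^2 + 18*m - 18)/(m^6 + 4*m^5 - 14*m^4 - 42*m^3 + 69*m^2 + 54*m + 9)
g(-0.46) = -1.38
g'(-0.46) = -10.18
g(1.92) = -0.29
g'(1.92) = -3.11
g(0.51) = 0.65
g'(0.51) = -0.23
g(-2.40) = -1.79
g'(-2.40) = 2.09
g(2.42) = 11.06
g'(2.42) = -157.97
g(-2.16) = -1.36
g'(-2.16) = 1.55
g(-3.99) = -109.03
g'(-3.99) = 2104.40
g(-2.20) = -1.42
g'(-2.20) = 1.63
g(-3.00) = -3.80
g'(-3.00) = 5.32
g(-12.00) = 2.67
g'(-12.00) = 0.09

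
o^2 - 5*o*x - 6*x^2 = (o - 6*x)*(o + x)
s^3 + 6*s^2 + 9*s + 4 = (s + 1)^2*(s + 4)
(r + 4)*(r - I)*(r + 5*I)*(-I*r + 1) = -I*r^4 + 5*r^3 - 4*I*r^3 + 20*r^2 - I*r^2 + 5*r - 4*I*r + 20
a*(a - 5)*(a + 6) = a^3 + a^2 - 30*a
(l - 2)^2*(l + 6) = l^3 + 2*l^2 - 20*l + 24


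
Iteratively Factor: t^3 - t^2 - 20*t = (t)*(t^2 - t - 20) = t*(t + 4)*(t - 5)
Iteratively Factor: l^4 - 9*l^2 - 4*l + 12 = (l - 1)*(l^3 + l^2 - 8*l - 12) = (l - 1)*(l + 2)*(l^2 - l - 6) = (l - 3)*(l - 1)*(l + 2)*(l + 2)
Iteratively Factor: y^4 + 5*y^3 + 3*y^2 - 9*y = (y + 3)*(y^3 + 2*y^2 - 3*y) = y*(y + 3)*(y^2 + 2*y - 3) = y*(y - 1)*(y + 3)*(y + 3)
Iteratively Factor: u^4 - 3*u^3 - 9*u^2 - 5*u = (u)*(u^3 - 3*u^2 - 9*u - 5) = u*(u - 5)*(u^2 + 2*u + 1) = u*(u - 5)*(u + 1)*(u + 1)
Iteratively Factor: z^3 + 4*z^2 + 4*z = (z + 2)*(z^2 + 2*z) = z*(z + 2)*(z + 2)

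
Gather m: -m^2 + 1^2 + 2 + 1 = 4 - m^2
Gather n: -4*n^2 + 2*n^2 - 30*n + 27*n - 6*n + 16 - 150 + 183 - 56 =-2*n^2 - 9*n - 7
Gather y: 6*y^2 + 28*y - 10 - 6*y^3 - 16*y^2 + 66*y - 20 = -6*y^3 - 10*y^2 + 94*y - 30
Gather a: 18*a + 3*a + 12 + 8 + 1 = 21*a + 21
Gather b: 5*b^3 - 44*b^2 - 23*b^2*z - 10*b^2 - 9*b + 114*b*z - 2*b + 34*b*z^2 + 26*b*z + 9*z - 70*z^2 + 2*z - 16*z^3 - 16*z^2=5*b^3 + b^2*(-23*z - 54) + b*(34*z^2 + 140*z - 11) - 16*z^3 - 86*z^2 + 11*z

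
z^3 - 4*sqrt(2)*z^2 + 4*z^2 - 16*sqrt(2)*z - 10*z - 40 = (z + 4)*(z - 5*sqrt(2))*(z + sqrt(2))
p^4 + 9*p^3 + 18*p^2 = p^2*(p + 3)*(p + 6)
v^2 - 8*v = v*(v - 8)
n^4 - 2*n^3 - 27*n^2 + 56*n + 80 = (n - 4)^2*(n + 1)*(n + 5)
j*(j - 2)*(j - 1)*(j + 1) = j^4 - 2*j^3 - j^2 + 2*j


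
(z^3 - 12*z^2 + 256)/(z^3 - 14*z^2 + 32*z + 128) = (z + 4)/(z + 2)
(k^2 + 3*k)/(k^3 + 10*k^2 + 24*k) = (k + 3)/(k^2 + 10*k + 24)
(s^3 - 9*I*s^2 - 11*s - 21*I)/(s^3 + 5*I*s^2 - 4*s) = (s^2 - 10*I*s - 21)/(s*(s + 4*I))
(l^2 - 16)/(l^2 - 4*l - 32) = (l - 4)/(l - 8)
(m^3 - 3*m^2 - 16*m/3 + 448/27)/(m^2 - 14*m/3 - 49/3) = (9*m^2 - 48*m + 64)/(9*(m - 7))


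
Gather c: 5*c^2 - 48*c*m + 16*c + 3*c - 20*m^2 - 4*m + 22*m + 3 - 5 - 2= 5*c^2 + c*(19 - 48*m) - 20*m^2 + 18*m - 4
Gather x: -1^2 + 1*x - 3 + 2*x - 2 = 3*x - 6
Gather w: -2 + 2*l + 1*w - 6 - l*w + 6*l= 8*l + w*(1 - l) - 8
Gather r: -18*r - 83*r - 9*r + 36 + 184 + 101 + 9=330 - 110*r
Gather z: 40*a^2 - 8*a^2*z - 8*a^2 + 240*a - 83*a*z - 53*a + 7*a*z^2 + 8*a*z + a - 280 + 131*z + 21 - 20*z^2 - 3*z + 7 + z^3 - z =32*a^2 + 188*a + z^3 + z^2*(7*a - 20) + z*(-8*a^2 - 75*a + 127) - 252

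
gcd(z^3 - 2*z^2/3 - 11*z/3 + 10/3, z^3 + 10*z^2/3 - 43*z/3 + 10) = z^2 - 8*z/3 + 5/3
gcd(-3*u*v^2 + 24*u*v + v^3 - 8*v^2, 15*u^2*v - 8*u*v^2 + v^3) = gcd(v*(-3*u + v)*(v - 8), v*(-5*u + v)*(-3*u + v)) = 3*u*v - v^2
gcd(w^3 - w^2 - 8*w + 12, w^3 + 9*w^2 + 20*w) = 1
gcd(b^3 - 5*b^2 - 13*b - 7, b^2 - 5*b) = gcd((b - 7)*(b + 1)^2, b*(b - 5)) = 1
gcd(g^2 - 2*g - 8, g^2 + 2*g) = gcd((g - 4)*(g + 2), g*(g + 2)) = g + 2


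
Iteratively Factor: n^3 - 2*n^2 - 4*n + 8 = (n - 2)*(n^2 - 4) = (n - 2)^2*(n + 2)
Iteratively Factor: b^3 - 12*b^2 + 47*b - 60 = (b - 5)*(b^2 - 7*b + 12) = (b - 5)*(b - 3)*(b - 4)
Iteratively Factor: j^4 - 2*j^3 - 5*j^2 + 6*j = (j)*(j^3 - 2*j^2 - 5*j + 6) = j*(j + 2)*(j^2 - 4*j + 3) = j*(j - 3)*(j + 2)*(j - 1)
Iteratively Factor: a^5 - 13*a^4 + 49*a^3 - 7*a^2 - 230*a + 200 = (a - 1)*(a^4 - 12*a^3 + 37*a^2 + 30*a - 200) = (a - 5)*(a - 1)*(a^3 - 7*a^2 + 2*a + 40) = (a - 5)*(a - 1)*(a + 2)*(a^2 - 9*a + 20) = (a - 5)*(a - 4)*(a - 1)*(a + 2)*(a - 5)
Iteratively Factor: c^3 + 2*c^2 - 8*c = (c)*(c^2 + 2*c - 8) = c*(c - 2)*(c + 4)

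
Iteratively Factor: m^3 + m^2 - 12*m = (m - 3)*(m^2 + 4*m) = m*(m - 3)*(m + 4)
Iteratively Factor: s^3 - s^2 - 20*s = (s - 5)*(s^2 + 4*s) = (s - 5)*(s + 4)*(s)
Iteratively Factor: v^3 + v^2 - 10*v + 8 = (v - 2)*(v^2 + 3*v - 4) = (v - 2)*(v - 1)*(v + 4)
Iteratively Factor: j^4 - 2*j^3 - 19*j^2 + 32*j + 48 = (j + 1)*(j^3 - 3*j^2 - 16*j + 48) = (j + 1)*(j + 4)*(j^2 - 7*j + 12) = (j - 3)*(j + 1)*(j + 4)*(j - 4)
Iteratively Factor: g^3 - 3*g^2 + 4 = (g - 2)*(g^2 - g - 2) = (g - 2)*(g + 1)*(g - 2)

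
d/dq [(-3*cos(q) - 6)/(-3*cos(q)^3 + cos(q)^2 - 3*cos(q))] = 3*(cos(q) + 17*cos(2*q) + 3*cos(3*q) + 29)*sin(q)/(2*(3*sin(q)^2 + cos(q) - 6)^2*cos(q)^2)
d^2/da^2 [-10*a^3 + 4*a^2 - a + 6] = 8 - 60*a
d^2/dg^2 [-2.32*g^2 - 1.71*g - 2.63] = -4.64000000000000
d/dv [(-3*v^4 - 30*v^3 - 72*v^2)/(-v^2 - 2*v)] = 6*(v^3 + 8*v^2 + 20*v + 24)/(v^2 + 4*v + 4)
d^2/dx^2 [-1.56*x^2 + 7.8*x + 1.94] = -3.12000000000000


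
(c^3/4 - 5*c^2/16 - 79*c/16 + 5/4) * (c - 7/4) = c^4/4 - 3*c^3/4 - 281*c^2/64 + 633*c/64 - 35/16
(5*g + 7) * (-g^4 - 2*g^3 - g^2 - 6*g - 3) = -5*g^5 - 17*g^4 - 19*g^3 - 37*g^2 - 57*g - 21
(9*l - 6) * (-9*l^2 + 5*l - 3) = -81*l^3 + 99*l^2 - 57*l + 18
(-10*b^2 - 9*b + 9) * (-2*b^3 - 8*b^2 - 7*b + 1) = 20*b^5 + 98*b^4 + 124*b^3 - 19*b^2 - 72*b + 9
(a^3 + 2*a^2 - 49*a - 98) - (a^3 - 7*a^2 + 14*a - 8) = 9*a^2 - 63*a - 90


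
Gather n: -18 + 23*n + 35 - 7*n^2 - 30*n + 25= -7*n^2 - 7*n + 42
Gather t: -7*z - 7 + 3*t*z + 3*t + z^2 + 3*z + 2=t*(3*z + 3) + z^2 - 4*z - 5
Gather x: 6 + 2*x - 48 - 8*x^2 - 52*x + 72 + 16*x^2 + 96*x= 8*x^2 + 46*x + 30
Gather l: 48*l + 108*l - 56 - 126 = 156*l - 182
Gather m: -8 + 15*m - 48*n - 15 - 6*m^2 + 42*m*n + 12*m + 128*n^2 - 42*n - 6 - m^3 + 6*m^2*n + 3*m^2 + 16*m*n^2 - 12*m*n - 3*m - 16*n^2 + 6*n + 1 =-m^3 + m^2*(6*n - 3) + m*(16*n^2 + 30*n + 24) + 112*n^2 - 84*n - 28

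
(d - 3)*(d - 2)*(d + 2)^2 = d^4 - d^3 - 10*d^2 + 4*d + 24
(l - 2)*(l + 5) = l^2 + 3*l - 10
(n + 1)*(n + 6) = n^2 + 7*n + 6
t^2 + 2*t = t*(t + 2)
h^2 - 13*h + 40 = (h - 8)*(h - 5)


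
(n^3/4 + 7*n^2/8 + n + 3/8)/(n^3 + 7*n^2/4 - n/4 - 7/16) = 2*(2*n^3 + 7*n^2 + 8*n + 3)/(16*n^3 + 28*n^2 - 4*n - 7)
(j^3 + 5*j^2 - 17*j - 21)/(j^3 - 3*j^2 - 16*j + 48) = (j^2 + 8*j + 7)/(j^2 - 16)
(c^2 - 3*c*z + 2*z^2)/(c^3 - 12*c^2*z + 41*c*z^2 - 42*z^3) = (c - z)/(c^2 - 10*c*z + 21*z^2)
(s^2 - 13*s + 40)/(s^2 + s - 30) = (s - 8)/(s + 6)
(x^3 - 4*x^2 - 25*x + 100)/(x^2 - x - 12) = (x^2 - 25)/(x + 3)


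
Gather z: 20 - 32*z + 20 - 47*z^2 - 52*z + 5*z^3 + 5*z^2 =5*z^3 - 42*z^2 - 84*z + 40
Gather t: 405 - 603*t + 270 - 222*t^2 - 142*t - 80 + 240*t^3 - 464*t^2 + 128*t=240*t^3 - 686*t^2 - 617*t + 595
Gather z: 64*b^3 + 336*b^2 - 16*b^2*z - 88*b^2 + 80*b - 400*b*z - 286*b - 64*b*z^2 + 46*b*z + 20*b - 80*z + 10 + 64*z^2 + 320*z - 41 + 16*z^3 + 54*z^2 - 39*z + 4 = 64*b^3 + 248*b^2 - 186*b + 16*z^3 + z^2*(118 - 64*b) + z*(-16*b^2 - 354*b + 201) - 27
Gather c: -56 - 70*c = -70*c - 56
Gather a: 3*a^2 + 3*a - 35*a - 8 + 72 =3*a^2 - 32*a + 64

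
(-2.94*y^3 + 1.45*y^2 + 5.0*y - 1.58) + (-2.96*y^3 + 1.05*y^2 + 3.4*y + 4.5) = -5.9*y^3 + 2.5*y^2 + 8.4*y + 2.92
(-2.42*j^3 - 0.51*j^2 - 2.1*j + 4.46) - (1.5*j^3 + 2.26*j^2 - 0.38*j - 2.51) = -3.92*j^3 - 2.77*j^2 - 1.72*j + 6.97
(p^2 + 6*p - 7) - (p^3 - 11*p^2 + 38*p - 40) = -p^3 + 12*p^2 - 32*p + 33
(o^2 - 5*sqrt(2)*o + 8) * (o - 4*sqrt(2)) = o^3 - 9*sqrt(2)*o^2 + 48*o - 32*sqrt(2)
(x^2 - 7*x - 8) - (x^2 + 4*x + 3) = -11*x - 11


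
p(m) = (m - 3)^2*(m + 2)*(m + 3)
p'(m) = (m - 3)^2*(m + 2) + (m - 3)^2*(m + 3) + (m + 2)*(m + 3)*(2*m - 6)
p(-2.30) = -5.90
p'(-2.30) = 13.46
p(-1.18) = 26.08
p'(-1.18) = 33.65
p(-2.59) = -7.56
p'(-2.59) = -2.92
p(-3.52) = 33.60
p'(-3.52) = -97.03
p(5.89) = 585.83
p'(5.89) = 545.57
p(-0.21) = 51.46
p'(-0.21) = 15.13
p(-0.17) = 52.04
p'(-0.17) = 13.99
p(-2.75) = -6.20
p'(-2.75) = -14.38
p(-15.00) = 50544.00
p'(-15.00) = -13716.00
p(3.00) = 0.00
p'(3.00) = 0.00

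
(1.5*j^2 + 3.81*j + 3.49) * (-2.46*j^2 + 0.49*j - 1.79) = -3.69*j^4 - 8.6376*j^3 - 9.4035*j^2 - 5.1098*j - 6.2471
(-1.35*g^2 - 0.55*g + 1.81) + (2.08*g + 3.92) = -1.35*g^2 + 1.53*g + 5.73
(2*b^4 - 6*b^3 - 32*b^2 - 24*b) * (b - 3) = 2*b^5 - 12*b^4 - 14*b^3 + 72*b^2 + 72*b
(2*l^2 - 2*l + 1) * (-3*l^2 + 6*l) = -6*l^4 + 18*l^3 - 15*l^2 + 6*l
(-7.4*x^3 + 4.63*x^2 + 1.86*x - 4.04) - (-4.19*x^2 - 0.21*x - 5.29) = -7.4*x^3 + 8.82*x^2 + 2.07*x + 1.25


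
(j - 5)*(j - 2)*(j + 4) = j^3 - 3*j^2 - 18*j + 40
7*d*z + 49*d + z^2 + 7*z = (7*d + z)*(z + 7)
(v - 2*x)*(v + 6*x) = v^2 + 4*v*x - 12*x^2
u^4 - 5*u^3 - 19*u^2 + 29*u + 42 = (u - 7)*(u - 2)*(u + 1)*(u + 3)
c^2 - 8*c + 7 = (c - 7)*(c - 1)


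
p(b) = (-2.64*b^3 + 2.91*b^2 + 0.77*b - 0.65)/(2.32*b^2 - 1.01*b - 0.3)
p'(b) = (1.01 - 4.64*b)*(-2.64*b^3 + 2.91*b^2 + 0.77*b - 0.65)/(2.32*b^2 - 1.01*b - 0.3)^2 + (-7.92*b^2 + 5.82*b + 0.77)/(2.32*b^2 - 1.01*b - 0.3) = (-6.1248*b^4 + 5.3328*b^3 - 2.3495*b^2 + 1.27*b - 0.8875)/(5.3824*b^4 - 4.6864*b^3 - 0.3719*b^2 + 0.606*b + 0.09)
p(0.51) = -0.71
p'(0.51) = -12.45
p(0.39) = 0.19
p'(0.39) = -4.94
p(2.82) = -2.26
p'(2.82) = -1.21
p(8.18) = -8.49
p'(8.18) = -1.15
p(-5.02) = 6.37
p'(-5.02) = -1.16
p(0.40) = 0.14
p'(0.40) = -5.15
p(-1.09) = 1.51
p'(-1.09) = -1.63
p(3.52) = -3.09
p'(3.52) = -1.18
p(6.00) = -5.98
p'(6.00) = -1.15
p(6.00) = -5.98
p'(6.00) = -1.15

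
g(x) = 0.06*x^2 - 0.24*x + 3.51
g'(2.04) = 0.00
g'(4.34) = 0.28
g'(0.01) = -0.24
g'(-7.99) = -1.20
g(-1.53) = 4.02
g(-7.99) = 9.26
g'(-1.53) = -0.42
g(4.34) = 3.60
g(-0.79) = 3.74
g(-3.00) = 4.77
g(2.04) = 3.27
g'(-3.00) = -0.60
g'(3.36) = 0.16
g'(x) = 0.12*x - 0.24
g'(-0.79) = -0.33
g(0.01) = 3.51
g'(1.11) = -0.11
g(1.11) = 3.32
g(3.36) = 3.38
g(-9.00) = 10.53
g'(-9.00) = -1.32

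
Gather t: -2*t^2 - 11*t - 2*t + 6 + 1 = -2*t^2 - 13*t + 7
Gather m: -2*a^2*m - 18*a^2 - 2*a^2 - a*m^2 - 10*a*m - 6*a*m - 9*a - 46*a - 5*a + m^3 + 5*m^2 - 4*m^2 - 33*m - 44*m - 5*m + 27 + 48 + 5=-20*a^2 - 60*a + m^3 + m^2*(1 - a) + m*(-2*a^2 - 16*a - 82) + 80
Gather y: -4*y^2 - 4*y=-4*y^2 - 4*y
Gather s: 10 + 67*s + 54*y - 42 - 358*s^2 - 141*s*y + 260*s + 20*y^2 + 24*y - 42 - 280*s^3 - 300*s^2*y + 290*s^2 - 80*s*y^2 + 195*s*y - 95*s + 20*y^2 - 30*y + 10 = -280*s^3 + s^2*(-300*y - 68) + s*(-80*y^2 + 54*y + 232) + 40*y^2 + 48*y - 64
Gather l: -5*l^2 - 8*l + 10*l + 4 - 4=-5*l^2 + 2*l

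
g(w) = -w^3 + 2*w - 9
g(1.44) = -9.11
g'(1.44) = -4.22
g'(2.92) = -23.58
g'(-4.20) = -50.92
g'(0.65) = 0.73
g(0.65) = -7.97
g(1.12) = -8.16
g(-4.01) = 47.46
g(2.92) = -28.06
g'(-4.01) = -46.24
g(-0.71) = -10.06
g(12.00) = -1713.00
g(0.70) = -7.94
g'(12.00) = -430.00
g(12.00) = -1713.00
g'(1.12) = -1.76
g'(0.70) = 0.53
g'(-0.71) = 0.49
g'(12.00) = -430.00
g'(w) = 2 - 3*w^2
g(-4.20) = 56.69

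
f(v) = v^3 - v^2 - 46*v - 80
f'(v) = 3*v^2 - 2*v - 46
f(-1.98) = -0.60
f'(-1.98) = -30.28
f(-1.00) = -36.00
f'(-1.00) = -41.00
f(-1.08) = -32.75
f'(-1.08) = -40.34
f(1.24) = -136.67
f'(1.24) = -43.87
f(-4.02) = 23.79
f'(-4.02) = 10.52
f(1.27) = -137.98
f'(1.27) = -43.70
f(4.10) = -216.49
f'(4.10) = -3.77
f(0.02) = -80.92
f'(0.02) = -46.04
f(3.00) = -200.00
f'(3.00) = -25.00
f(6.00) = -176.00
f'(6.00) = 50.00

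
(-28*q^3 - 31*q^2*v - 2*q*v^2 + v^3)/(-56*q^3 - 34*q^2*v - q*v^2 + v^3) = (q + v)/(2*q + v)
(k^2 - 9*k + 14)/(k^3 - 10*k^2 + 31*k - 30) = (k - 7)/(k^2 - 8*k + 15)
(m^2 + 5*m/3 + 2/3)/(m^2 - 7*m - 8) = (m + 2/3)/(m - 8)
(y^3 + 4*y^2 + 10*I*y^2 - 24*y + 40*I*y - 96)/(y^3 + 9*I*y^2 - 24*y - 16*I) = (y^2 + y*(4 + 6*I) + 24*I)/(y^2 + 5*I*y - 4)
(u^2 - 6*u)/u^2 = (u - 6)/u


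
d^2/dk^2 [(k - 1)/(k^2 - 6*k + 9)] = 2*(k + 3)/(k^4 - 12*k^3 + 54*k^2 - 108*k + 81)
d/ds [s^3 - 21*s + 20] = 3*s^2 - 21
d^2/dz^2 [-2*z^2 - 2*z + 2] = -4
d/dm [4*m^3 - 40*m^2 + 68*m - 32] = 12*m^2 - 80*m + 68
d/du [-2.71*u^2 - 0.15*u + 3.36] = -5.42*u - 0.15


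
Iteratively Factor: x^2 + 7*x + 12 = (x + 3)*(x + 4)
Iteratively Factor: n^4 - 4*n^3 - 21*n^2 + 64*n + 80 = (n - 4)*(n^3 - 21*n - 20) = (n - 4)*(n + 1)*(n^2 - n - 20) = (n - 4)*(n + 1)*(n + 4)*(n - 5)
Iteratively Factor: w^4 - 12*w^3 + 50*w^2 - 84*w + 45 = (w - 3)*(w^3 - 9*w^2 + 23*w - 15) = (w - 3)^2*(w^2 - 6*w + 5) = (w - 5)*(w - 3)^2*(w - 1)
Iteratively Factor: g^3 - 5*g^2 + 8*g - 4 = (g - 2)*(g^2 - 3*g + 2) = (g - 2)^2*(g - 1)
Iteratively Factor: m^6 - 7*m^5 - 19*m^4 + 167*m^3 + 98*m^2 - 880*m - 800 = (m + 1)*(m^5 - 8*m^4 - 11*m^3 + 178*m^2 - 80*m - 800) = (m + 1)*(m + 2)*(m^4 - 10*m^3 + 9*m^2 + 160*m - 400) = (m - 4)*(m + 1)*(m + 2)*(m^3 - 6*m^2 - 15*m + 100) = (m - 5)*(m - 4)*(m + 1)*(m + 2)*(m^2 - m - 20) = (m - 5)^2*(m - 4)*(m + 1)*(m + 2)*(m + 4)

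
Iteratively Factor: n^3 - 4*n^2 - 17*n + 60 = (n - 5)*(n^2 + n - 12) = (n - 5)*(n - 3)*(n + 4)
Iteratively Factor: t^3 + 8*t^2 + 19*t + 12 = (t + 4)*(t^2 + 4*t + 3) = (t + 3)*(t + 4)*(t + 1)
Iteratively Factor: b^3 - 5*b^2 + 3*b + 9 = (b - 3)*(b^2 - 2*b - 3) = (b - 3)*(b + 1)*(b - 3)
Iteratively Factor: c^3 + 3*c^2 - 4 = (c + 2)*(c^2 + c - 2) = (c + 2)^2*(c - 1)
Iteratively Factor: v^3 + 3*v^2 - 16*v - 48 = (v - 4)*(v^2 + 7*v + 12) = (v - 4)*(v + 3)*(v + 4)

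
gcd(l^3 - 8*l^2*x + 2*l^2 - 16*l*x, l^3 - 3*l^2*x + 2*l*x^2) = l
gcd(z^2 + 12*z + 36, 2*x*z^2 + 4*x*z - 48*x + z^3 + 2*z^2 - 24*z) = z + 6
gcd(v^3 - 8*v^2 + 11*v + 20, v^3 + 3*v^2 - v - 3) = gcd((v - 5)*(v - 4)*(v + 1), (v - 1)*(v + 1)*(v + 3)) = v + 1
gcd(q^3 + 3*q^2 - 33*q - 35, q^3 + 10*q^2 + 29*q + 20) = q + 1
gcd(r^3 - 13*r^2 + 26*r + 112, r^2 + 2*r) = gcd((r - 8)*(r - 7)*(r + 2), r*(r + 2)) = r + 2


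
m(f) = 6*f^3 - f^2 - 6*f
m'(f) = 18*f^2 - 2*f - 6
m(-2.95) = -145.04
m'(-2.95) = 156.54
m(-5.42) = -952.18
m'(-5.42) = 533.62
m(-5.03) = -758.70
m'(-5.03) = 459.48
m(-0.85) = 0.69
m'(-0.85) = 8.70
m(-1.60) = -17.54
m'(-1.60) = 43.28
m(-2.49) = -83.89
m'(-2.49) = 110.58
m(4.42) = 472.05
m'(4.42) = 336.82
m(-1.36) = -8.78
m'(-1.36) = 30.01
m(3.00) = 135.00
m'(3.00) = 150.00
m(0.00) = 0.00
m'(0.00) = -6.00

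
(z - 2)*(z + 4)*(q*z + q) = q*z^3 + 3*q*z^2 - 6*q*z - 8*q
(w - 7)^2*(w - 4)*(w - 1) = w^4 - 19*w^3 + 123*w^2 - 301*w + 196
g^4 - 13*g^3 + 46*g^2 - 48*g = g*(g - 8)*(g - 3)*(g - 2)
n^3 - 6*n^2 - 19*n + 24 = (n - 8)*(n - 1)*(n + 3)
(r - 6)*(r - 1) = r^2 - 7*r + 6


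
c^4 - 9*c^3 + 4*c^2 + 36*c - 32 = (c - 8)*(c - 2)*(c - 1)*(c + 2)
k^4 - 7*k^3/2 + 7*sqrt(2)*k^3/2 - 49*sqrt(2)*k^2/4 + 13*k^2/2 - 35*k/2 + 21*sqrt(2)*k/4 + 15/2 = (k - 3)*(k - 1/2)*(k + sqrt(2))*(k + 5*sqrt(2)/2)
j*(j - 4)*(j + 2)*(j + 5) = j^4 + 3*j^3 - 18*j^2 - 40*j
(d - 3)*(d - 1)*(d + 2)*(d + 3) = d^4 + d^3 - 11*d^2 - 9*d + 18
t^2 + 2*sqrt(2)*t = t*(t + 2*sqrt(2))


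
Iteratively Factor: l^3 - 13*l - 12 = (l + 1)*(l^2 - l - 12) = (l + 1)*(l + 3)*(l - 4)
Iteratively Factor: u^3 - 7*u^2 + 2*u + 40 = (u + 2)*(u^2 - 9*u + 20) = (u - 4)*(u + 2)*(u - 5)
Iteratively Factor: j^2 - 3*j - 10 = (j + 2)*(j - 5)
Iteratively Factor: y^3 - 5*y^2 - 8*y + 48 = (y + 3)*(y^2 - 8*y + 16) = (y - 4)*(y + 3)*(y - 4)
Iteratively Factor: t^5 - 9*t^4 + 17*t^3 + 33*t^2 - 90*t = (t + 2)*(t^4 - 11*t^3 + 39*t^2 - 45*t) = (t - 5)*(t + 2)*(t^3 - 6*t^2 + 9*t) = (t - 5)*(t - 3)*(t + 2)*(t^2 - 3*t) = t*(t - 5)*(t - 3)*(t + 2)*(t - 3)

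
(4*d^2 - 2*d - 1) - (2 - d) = 4*d^2 - d - 3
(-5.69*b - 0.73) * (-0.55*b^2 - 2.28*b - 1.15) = 3.1295*b^3 + 13.3747*b^2 + 8.2079*b + 0.8395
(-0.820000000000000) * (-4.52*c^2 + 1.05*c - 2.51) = 3.7064*c^2 - 0.861*c + 2.0582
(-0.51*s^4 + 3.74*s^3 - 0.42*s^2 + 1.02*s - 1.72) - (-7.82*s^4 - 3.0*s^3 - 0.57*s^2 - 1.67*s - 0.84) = 7.31*s^4 + 6.74*s^3 + 0.15*s^2 + 2.69*s - 0.88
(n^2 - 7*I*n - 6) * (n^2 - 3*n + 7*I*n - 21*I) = n^4 - 3*n^3 + 43*n^2 - 129*n - 42*I*n + 126*I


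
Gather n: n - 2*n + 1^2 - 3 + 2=-n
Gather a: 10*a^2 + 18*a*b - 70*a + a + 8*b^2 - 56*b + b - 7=10*a^2 + a*(18*b - 69) + 8*b^2 - 55*b - 7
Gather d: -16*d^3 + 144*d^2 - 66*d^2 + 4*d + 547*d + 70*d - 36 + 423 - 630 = -16*d^3 + 78*d^2 + 621*d - 243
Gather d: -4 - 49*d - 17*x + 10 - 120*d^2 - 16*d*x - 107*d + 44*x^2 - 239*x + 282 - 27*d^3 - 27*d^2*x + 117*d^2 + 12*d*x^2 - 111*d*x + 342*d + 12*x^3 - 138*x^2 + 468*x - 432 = -27*d^3 + d^2*(-27*x - 3) + d*(12*x^2 - 127*x + 186) + 12*x^3 - 94*x^2 + 212*x - 144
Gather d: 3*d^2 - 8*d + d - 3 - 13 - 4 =3*d^2 - 7*d - 20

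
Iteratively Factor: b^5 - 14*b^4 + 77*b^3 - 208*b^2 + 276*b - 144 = (b - 2)*(b^4 - 12*b^3 + 53*b^2 - 102*b + 72) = (b - 3)*(b - 2)*(b^3 - 9*b^2 + 26*b - 24) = (b - 3)^2*(b - 2)*(b^2 - 6*b + 8) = (b - 3)^2*(b - 2)^2*(b - 4)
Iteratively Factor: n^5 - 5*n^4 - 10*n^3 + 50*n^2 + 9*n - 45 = (n - 1)*(n^4 - 4*n^3 - 14*n^2 + 36*n + 45) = (n - 5)*(n - 1)*(n^3 + n^2 - 9*n - 9) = (n - 5)*(n - 1)*(n + 1)*(n^2 - 9) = (n - 5)*(n - 1)*(n + 1)*(n + 3)*(n - 3)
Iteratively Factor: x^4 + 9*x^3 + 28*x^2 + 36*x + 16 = (x + 4)*(x^3 + 5*x^2 + 8*x + 4) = (x + 1)*(x + 4)*(x^2 + 4*x + 4) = (x + 1)*(x + 2)*(x + 4)*(x + 2)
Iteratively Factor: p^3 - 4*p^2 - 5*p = (p)*(p^2 - 4*p - 5) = p*(p - 5)*(p + 1)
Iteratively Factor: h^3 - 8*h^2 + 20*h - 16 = (h - 2)*(h^2 - 6*h + 8) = (h - 4)*(h - 2)*(h - 2)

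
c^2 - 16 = (c - 4)*(c + 4)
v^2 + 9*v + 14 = (v + 2)*(v + 7)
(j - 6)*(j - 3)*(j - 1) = j^3 - 10*j^2 + 27*j - 18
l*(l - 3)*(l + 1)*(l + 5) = l^4 + 3*l^3 - 13*l^2 - 15*l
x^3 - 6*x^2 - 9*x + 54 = (x - 6)*(x - 3)*(x + 3)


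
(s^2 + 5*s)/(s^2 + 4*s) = (s + 5)/(s + 4)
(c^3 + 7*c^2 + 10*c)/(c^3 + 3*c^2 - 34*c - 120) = c*(c + 2)/(c^2 - 2*c - 24)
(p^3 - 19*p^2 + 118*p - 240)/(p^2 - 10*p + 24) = (p^2 - 13*p + 40)/(p - 4)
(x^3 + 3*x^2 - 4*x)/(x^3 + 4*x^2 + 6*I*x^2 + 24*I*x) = (x - 1)/(x + 6*I)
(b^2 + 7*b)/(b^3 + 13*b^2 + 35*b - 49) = b/(b^2 + 6*b - 7)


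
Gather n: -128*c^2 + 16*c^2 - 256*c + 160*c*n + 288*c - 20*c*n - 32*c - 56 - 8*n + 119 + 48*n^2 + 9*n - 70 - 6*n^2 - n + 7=-112*c^2 + 140*c*n + 42*n^2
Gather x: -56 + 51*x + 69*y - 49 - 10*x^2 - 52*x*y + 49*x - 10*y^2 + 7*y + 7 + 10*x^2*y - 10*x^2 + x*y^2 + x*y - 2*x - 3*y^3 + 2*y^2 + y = x^2*(10*y - 20) + x*(y^2 - 51*y + 98) - 3*y^3 - 8*y^2 + 77*y - 98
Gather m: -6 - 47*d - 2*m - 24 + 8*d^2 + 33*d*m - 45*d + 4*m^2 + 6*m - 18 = 8*d^2 - 92*d + 4*m^2 + m*(33*d + 4) - 48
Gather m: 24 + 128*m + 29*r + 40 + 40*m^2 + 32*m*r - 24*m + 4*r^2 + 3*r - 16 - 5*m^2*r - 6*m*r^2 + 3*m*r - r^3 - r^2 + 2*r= m^2*(40 - 5*r) + m*(-6*r^2 + 35*r + 104) - r^3 + 3*r^2 + 34*r + 48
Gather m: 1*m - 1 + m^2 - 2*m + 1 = m^2 - m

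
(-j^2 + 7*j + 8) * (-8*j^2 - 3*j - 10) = 8*j^4 - 53*j^3 - 75*j^2 - 94*j - 80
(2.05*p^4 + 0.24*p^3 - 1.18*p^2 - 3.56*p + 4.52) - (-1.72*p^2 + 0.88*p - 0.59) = 2.05*p^4 + 0.24*p^3 + 0.54*p^2 - 4.44*p + 5.11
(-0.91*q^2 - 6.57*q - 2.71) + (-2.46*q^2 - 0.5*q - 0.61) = -3.37*q^2 - 7.07*q - 3.32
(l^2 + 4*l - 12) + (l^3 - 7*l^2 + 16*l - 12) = l^3 - 6*l^2 + 20*l - 24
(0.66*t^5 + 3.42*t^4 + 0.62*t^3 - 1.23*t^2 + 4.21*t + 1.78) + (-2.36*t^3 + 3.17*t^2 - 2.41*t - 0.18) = 0.66*t^5 + 3.42*t^4 - 1.74*t^3 + 1.94*t^2 + 1.8*t + 1.6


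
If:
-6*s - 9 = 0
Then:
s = -3/2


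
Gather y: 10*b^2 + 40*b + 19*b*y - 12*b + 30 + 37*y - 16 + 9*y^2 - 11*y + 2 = 10*b^2 + 28*b + 9*y^2 + y*(19*b + 26) + 16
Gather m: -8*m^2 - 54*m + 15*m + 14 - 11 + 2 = -8*m^2 - 39*m + 5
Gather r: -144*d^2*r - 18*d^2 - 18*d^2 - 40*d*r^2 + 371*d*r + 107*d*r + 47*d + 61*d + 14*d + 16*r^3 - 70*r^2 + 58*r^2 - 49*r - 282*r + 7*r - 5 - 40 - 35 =-36*d^2 + 122*d + 16*r^3 + r^2*(-40*d - 12) + r*(-144*d^2 + 478*d - 324) - 80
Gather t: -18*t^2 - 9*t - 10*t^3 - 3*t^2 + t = -10*t^3 - 21*t^2 - 8*t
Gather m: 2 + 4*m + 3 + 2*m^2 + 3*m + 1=2*m^2 + 7*m + 6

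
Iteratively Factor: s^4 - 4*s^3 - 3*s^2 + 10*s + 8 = (s - 2)*(s^3 - 2*s^2 - 7*s - 4) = (s - 2)*(s + 1)*(s^2 - 3*s - 4) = (s - 4)*(s - 2)*(s + 1)*(s + 1)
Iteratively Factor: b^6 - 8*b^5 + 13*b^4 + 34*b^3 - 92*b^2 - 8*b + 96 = (b + 1)*(b^5 - 9*b^4 + 22*b^3 + 12*b^2 - 104*b + 96) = (b - 3)*(b + 1)*(b^4 - 6*b^3 + 4*b^2 + 24*b - 32) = (b - 3)*(b - 2)*(b + 1)*(b^3 - 4*b^2 - 4*b + 16) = (b - 3)*(b - 2)*(b + 1)*(b + 2)*(b^2 - 6*b + 8) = (b - 4)*(b - 3)*(b - 2)*(b + 1)*(b + 2)*(b - 2)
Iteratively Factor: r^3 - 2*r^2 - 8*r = (r - 4)*(r^2 + 2*r) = r*(r - 4)*(r + 2)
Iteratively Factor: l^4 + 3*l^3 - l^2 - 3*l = (l - 1)*(l^3 + 4*l^2 + 3*l) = (l - 1)*(l + 1)*(l^2 + 3*l) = l*(l - 1)*(l + 1)*(l + 3)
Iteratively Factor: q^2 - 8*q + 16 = (q - 4)*(q - 4)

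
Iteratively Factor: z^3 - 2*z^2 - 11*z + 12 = (z - 1)*(z^2 - z - 12) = (z - 1)*(z + 3)*(z - 4)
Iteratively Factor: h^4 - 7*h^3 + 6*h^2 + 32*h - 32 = (h - 4)*(h^3 - 3*h^2 - 6*h + 8) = (h - 4)*(h + 2)*(h^2 - 5*h + 4) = (h - 4)*(h - 1)*(h + 2)*(h - 4)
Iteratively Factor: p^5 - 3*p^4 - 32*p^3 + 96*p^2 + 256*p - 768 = (p - 4)*(p^4 + p^3 - 28*p^2 - 16*p + 192) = (p - 4)*(p + 4)*(p^3 - 3*p^2 - 16*p + 48) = (p - 4)*(p - 3)*(p + 4)*(p^2 - 16) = (p - 4)^2*(p - 3)*(p + 4)*(p + 4)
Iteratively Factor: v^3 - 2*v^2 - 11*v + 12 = (v - 4)*(v^2 + 2*v - 3) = (v - 4)*(v - 1)*(v + 3)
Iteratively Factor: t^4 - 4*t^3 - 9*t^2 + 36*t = (t - 3)*(t^3 - t^2 - 12*t) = t*(t - 3)*(t^2 - t - 12) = t*(t - 4)*(t - 3)*(t + 3)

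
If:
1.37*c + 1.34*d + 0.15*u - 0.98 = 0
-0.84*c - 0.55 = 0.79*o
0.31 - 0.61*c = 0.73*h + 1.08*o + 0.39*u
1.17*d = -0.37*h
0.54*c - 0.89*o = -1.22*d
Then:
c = -1.50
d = 1.32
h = -4.16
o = 0.90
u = 8.45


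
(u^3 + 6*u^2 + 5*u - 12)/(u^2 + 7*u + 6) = (u^3 + 6*u^2 + 5*u - 12)/(u^2 + 7*u + 6)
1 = 1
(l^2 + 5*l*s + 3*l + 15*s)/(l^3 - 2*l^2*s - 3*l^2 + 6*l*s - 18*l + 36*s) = (-l - 5*s)/(-l^2 + 2*l*s + 6*l - 12*s)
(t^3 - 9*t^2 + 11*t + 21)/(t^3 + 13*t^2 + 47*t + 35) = (t^2 - 10*t + 21)/(t^2 + 12*t + 35)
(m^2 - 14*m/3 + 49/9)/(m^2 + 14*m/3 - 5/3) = (9*m^2 - 42*m + 49)/(3*(3*m^2 + 14*m - 5))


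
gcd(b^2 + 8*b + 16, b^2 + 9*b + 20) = b + 4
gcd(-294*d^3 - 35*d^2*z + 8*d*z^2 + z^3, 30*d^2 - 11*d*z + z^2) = -6*d + z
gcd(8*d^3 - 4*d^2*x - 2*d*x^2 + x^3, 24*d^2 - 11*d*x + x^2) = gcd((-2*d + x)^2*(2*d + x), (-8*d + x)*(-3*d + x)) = 1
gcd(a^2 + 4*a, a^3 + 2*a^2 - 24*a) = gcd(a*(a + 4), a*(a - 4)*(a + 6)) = a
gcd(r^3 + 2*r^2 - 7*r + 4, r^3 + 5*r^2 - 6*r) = r - 1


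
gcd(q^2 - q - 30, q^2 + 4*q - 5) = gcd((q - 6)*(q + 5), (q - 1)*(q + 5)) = q + 5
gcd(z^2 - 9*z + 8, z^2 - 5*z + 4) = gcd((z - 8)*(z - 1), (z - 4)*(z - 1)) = z - 1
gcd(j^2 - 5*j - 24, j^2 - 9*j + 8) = j - 8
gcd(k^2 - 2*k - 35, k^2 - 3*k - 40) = k + 5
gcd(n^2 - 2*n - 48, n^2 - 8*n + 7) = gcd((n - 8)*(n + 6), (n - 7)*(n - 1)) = 1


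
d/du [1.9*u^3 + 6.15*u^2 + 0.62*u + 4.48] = 5.7*u^2 + 12.3*u + 0.62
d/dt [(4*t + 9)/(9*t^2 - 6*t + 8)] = 2*(-18*t^2 - 81*t + 43)/(81*t^4 - 108*t^3 + 180*t^2 - 96*t + 64)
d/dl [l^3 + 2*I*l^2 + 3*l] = 3*l^2 + 4*I*l + 3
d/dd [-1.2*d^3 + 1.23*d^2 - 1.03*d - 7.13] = -3.6*d^2 + 2.46*d - 1.03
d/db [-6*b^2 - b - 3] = -12*b - 1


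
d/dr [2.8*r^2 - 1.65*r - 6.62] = 5.6*r - 1.65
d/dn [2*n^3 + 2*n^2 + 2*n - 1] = 6*n^2 + 4*n + 2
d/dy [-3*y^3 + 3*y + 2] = 3 - 9*y^2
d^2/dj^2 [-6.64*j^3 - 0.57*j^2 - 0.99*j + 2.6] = -39.84*j - 1.14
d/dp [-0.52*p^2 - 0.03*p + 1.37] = -1.04*p - 0.03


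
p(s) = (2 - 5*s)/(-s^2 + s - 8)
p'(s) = (2 - 5*s)*(2*s - 1)/(-s^2 + s - 8)^2 - 5/(-s^2 + s - 8) = (5*s^2 - 5*s - (2*s - 1)*(5*s - 2) + 40)/(s^2 - s + 8)^2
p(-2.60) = -0.86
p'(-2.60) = -0.02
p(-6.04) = -0.64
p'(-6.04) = -0.07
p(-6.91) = -0.58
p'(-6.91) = -0.06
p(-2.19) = -0.86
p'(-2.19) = 0.02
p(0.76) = 0.23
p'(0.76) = 0.62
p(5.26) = 0.80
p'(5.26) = -0.09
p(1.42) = 0.59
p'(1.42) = 0.45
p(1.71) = 0.71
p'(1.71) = 0.36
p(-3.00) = -0.85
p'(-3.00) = -0.05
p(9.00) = 0.54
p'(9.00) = -0.05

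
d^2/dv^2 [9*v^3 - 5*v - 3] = 54*v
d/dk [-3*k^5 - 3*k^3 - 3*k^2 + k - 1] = -15*k^4 - 9*k^2 - 6*k + 1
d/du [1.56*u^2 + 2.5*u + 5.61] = 3.12*u + 2.5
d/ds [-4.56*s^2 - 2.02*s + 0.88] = -9.12*s - 2.02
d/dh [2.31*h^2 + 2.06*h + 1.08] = 4.62*h + 2.06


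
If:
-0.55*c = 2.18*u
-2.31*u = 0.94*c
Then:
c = 0.00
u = 0.00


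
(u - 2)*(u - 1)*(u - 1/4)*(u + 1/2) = u^4 - 11*u^3/4 + 9*u^2/8 + 7*u/8 - 1/4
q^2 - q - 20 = (q - 5)*(q + 4)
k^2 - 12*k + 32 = (k - 8)*(k - 4)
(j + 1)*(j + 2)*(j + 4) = j^3 + 7*j^2 + 14*j + 8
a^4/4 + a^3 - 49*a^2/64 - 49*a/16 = a*(a/4 + 1)*(a - 7/4)*(a + 7/4)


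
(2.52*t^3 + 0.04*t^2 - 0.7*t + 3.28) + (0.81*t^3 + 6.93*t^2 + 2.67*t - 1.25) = 3.33*t^3 + 6.97*t^2 + 1.97*t + 2.03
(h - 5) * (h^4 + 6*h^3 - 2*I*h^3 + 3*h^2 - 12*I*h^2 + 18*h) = h^5 + h^4 - 2*I*h^4 - 27*h^3 - 2*I*h^3 + 3*h^2 + 60*I*h^2 - 90*h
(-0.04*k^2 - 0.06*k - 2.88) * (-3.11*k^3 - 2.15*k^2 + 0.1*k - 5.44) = 0.1244*k^5 + 0.2726*k^4 + 9.0818*k^3 + 6.4036*k^2 + 0.0384*k + 15.6672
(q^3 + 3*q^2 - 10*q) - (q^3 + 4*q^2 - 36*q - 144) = -q^2 + 26*q + 144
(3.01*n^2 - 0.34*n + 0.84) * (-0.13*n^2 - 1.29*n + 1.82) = -0.3913*n^4 - 3.8387*n^3 + 5.8076*n^2 - 1.7024*n + 1.5288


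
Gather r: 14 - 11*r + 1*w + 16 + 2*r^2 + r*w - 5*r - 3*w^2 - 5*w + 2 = 2*r^2 + r*(w - 16) - 3*w^2 - 4*w + 32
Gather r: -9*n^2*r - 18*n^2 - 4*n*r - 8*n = -18*n^2 - 8*n + r*(-9*n^2 - 4*n)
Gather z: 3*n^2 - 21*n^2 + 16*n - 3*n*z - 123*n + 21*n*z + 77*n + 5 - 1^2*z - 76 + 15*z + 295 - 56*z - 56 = -18*n^2 - 30*n + z*(18*n - 42) + 168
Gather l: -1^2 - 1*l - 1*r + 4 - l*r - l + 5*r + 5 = l*(-r - 2) + 4*r + 8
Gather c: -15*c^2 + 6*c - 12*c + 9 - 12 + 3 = -15*c^2 - 6*c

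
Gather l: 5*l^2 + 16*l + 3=5*l^2 + 16*l + 3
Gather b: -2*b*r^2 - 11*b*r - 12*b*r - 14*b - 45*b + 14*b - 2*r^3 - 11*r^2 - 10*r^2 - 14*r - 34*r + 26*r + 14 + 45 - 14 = b*(-2*r^2 - 23*r - 45) - 2*r^3 - 21*r^2 - 22*r + 45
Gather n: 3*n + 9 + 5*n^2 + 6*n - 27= 5*n^2 + 9*n - 18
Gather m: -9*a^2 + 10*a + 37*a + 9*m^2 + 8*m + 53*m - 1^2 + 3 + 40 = -9*a^2 + 47*a + 9*m^2 + 61*m + 42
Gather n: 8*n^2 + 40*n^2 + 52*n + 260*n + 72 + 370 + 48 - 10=48*n^2 + 312*n + 480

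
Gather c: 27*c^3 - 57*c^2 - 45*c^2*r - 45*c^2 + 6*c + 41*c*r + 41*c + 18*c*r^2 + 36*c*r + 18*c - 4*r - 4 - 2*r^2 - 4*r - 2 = 27*c^3 + c^2*(-45*r - 102) + c*(18*r^2 + 77*r + 65) - 2*r^2 - 8*r - 6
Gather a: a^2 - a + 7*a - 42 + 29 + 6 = a^2 + 6*a - 7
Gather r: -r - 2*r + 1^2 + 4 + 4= 9 - 3*r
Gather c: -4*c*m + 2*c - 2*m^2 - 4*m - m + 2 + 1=c*(2 - 4*m) - 2*m^2 - 5*m + 3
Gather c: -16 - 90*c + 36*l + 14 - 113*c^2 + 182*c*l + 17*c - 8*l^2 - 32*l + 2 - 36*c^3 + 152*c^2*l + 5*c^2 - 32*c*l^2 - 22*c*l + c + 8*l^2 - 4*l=-36*c^3 + c^2*(152*l - 108) + c*(-32*l^2 + 160*l - 72)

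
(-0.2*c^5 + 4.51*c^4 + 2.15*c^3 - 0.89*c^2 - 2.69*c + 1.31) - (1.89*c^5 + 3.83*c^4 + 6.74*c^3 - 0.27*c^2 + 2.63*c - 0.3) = -2.09*c^5 + 0.68*c^4 - 4.59*c^3 - 0.62*c^2 - 5.32*c + 1.61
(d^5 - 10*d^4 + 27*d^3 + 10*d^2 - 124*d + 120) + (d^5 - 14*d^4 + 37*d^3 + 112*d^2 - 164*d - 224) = 2*d^5 - 24*d^4 + 64*d^3 + 122*d^2 - 288*d - 104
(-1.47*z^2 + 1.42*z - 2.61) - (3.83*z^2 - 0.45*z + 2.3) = -5.3*z^2 + 1.87*z - 4.91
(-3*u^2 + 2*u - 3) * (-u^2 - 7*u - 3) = 3*u^4 + 19*u^3 - 2*u^2 + 15*u + 9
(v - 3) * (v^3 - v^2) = v^4 - 4*v^3 + 3*v^2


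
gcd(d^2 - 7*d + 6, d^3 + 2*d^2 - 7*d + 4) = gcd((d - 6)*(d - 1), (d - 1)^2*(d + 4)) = d - 1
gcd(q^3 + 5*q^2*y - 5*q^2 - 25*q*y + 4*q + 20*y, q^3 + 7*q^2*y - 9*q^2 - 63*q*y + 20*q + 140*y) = q - 4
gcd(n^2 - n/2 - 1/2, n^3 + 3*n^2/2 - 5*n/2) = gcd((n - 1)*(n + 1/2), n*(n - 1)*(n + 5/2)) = n - 1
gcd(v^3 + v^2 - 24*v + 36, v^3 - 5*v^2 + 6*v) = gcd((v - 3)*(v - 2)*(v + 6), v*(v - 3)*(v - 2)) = v^2 - 5*v + 6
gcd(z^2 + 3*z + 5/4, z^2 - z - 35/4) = z + 5/2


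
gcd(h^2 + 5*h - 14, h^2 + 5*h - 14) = h^2 + 5*h - 14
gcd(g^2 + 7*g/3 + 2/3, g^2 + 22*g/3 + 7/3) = g + 1/3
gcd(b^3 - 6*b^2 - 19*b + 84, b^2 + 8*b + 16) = b + 4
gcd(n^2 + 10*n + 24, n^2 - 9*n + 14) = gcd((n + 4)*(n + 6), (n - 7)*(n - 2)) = 1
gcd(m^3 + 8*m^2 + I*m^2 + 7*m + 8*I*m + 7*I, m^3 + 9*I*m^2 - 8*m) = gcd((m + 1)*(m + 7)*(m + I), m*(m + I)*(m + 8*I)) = m + I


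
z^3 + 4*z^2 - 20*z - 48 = (z - 4)*(z + 2)*(z + 6)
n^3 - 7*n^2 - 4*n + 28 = (n - 7)*(n - 2)*(n + 2)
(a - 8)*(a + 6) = a^2 - 2*a - 48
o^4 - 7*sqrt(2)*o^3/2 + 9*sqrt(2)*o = o*(o - 3*sqrt(2))*(o - 3*sqrt(2)/2)*(o + sqrt(2))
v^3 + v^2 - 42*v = v*(v - 6)*(v + 7)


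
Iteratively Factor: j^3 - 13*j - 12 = (j - 4)*(j^2 + 4*j + 3) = (j - 4)*(j + 1)*(j + 3)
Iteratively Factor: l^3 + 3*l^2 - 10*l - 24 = (l + 4)*(l^2 - l - 6) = (l - 3)*(l + 4)*(l + 2)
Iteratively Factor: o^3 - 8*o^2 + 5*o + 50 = (o - 5)*(o^2 - 3*o - 10) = (o - 5)*(o + 2)*(o - 5)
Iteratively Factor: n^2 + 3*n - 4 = (n - 1)*(n + 4)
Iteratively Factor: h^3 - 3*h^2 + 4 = (h - 2)*(h^2 - h - 2) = (h - 2)*(h + 1)*(h - 2)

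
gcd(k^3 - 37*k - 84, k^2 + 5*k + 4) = k + 4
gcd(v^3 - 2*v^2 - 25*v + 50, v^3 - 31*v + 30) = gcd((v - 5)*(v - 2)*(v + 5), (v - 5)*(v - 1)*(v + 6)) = v - 5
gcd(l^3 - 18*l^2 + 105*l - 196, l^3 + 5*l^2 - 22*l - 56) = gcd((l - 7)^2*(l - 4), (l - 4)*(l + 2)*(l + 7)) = l - 4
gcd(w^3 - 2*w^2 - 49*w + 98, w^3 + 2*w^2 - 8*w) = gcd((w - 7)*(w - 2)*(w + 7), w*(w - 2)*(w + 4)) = w - 2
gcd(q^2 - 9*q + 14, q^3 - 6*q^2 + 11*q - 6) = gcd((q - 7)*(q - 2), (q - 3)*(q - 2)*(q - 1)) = q - 2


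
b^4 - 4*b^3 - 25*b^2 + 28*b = b*(b - 7)*(b - 1)*(b + 4)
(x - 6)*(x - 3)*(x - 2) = x^3 - 11*x^2 + 36*x - 36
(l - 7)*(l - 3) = l^2 - 10*l + 21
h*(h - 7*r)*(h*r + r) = h^3*r - 7*h^2*r^2 + h^2*r - 7*h*r^2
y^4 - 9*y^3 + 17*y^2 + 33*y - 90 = (y - 5)*(y - 3)^2*(y + 2)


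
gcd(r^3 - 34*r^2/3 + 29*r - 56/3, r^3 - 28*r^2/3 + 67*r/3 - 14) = r^2 - 10*r/3 + 7/3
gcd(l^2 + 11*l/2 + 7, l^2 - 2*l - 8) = l + 2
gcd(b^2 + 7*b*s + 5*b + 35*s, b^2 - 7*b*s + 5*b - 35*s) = b + 5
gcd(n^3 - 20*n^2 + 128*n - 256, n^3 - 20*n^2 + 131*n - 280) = n - 8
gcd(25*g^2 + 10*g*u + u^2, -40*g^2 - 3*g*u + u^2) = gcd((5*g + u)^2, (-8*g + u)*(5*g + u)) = 5*g + u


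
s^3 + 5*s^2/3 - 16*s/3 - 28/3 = (s - 7/3)*(s + 2)^2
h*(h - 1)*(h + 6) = h^3 + 5*h^2 - 6*h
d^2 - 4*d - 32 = (d - 8)*(d + 4)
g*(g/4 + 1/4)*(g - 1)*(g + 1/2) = g^4/4 + g^3/8 - g^2/4 - g/8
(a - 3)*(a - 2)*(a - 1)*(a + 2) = a^4 - 4*a^3 - a^2 + 16*a - 12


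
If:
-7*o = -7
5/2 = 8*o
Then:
No Solution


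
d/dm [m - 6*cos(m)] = 6*sin(m) + 1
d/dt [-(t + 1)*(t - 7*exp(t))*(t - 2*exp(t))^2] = (t - 2*exp(t))*((-t + 7*exp(t))*(t - 2*exp(t)) + 2*(t + 1)*(t - 7*exp(t))*(2*exp(t) - 1) + (t + 1)*(t - 2*exp(t))*(7*exp(t) - 1))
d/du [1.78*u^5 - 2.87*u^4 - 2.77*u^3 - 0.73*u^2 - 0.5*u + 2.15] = 8.9*u^4 - 11.48*u^3 - 8.31*u^2 - 1.46*u - 0.5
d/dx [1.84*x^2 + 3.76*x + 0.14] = 3.68*x + 3.76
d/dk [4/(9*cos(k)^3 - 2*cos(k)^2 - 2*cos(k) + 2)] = 4*(27*cos(k)^2 - 4*cos(k) - 2)*sin(k)/(9*cos(k)^3 - 2*cos(k)^2 - 2*cos(k) + 2)^2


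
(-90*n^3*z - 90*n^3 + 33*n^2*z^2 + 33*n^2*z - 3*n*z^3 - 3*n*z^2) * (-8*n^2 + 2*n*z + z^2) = 720*n^5*z + 720*n^5 - 444*n^4*z^2 - 444*n^4*z + 27*n^2*z^4 + 27*n^2*z^3 - 3*n*z^5 - 3*n*z^4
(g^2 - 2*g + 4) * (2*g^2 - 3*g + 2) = 2*g^4 - 7*g^3 + 16*g^2 - 16*g + 8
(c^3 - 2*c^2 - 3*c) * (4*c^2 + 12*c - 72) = 4*c^5 + 4*c^4 - 108*c^3 + 108*c^2 + 216*c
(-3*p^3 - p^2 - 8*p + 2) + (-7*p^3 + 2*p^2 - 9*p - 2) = -10*p^3 + p^2 - 17*p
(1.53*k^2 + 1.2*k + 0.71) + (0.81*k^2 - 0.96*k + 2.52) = 2.34*k^2 + 0.24*k + 3.23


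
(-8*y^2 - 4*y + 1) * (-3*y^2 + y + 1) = 24*y^4 + 4*y^3 - 15*y^2 - 3*y + 1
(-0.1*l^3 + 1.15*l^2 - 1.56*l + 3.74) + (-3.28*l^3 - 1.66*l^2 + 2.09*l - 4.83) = -3.38*l^3 - 0.51*l^2 + 0.53*l - 1.09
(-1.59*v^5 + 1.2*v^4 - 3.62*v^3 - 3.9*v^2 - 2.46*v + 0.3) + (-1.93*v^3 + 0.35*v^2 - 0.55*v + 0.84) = -1.59*v^5 + 1.2*v^4 - 5.55*v^3 - 3.55*v^2 - 3.01*v + 1.14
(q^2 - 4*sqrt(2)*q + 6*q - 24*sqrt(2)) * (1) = q^2 - 4*sqrt(2)*q + 6*q - 24*sqrt(2)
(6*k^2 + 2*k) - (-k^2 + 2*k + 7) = 7*k^2 - 7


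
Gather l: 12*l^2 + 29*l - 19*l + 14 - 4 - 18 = 12*l^2 + 10*l - 8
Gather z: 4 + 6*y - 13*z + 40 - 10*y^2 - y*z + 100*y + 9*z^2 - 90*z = -10*y^2 + 106*y + 9*z^2 + z*(-y - 103) + 44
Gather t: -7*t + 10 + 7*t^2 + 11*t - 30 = 7*t^2 + 4*t - 20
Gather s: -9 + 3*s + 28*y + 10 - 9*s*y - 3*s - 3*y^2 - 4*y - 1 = -9*s*y - 3*y^2 + 24*y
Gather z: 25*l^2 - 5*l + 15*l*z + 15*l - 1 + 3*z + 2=25*l^2 + 10*l + z*(15*l + 3) + 1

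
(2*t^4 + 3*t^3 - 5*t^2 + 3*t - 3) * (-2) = -4*t^4 - 6*t^3 + 10*t^2 - 6*t + 6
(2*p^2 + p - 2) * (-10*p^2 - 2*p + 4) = -20*p^4 - 14*p^3 + 26*p^2 + 8*p - 8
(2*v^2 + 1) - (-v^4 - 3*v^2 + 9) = v^4 + 5*v^2 - 8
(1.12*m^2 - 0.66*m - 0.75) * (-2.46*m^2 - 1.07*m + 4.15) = -2.7552*m^4 + 0.4252*m^3 + 7.1992*m^2 - 1.9365*m - 3.1125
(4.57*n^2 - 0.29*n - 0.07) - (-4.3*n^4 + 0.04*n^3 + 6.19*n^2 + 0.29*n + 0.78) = 4.3*n^4 - 0.04*n^3 - 1.62*n^2 - 0.58*n - 0.85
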